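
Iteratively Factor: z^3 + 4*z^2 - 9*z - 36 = (z + 4)*(z^2 - 9) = (z + 3)*(z + 4)*(z - 3)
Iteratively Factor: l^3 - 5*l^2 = (l)*(l^2 - 5*l) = l^2*(l - 5)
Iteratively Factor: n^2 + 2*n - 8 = (n - 2)*(n + 4)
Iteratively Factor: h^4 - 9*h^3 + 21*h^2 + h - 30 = (h - 2)*(h^3 - 7*h^2 + 7*h + 15) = (h - 3)*(h - 2)*(h^2 - 4*h - 5) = (h - 5)*(h - 3)*(h - 2)*(h + 1)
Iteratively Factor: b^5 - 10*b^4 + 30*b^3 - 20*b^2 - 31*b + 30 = (b - 3)*(b^4 - 7*b^3 + 9*b^2 + 7*b - 10) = (b - 5)*(b - 3)*(b^3 - 2*b^2 - b + 2) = (b - 5)*(b - 3)*(b - 2)*(b^2 - 1) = (b - 5)*(b - 3)*(b - 2)*(b + 1)*(b - 1)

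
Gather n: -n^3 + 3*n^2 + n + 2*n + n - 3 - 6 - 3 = -n^3 + 3*n^2 + 4*n - 12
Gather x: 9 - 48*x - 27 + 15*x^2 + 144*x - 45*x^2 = -30*x^2 + 96*x - 18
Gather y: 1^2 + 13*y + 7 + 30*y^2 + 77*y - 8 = 30*y^2 + 90*y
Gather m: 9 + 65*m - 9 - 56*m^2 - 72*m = -56*m^2 - 7*m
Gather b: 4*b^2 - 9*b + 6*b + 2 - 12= 4*b^2 - 3*b - 10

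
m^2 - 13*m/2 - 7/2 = (m - 7)*(m + 1/2)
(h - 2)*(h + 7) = h^2 + 5*h - 14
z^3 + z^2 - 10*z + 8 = (z - 2)*(z - 1)*(z + 4)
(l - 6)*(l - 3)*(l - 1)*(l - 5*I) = l^4 - 10*l^3 - 5*I*l^3 + 27*l^2 + 50*I*l^2 - 18*l - 135*I*l + 90*I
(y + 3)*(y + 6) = y^2 + 9*y + 18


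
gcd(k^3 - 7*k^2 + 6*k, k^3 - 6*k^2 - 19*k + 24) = k - 1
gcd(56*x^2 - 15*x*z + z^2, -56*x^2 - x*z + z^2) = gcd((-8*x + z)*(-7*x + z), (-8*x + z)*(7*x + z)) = 8*x - z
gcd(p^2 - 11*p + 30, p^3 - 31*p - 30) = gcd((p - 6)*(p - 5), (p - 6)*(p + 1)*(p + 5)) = p - 6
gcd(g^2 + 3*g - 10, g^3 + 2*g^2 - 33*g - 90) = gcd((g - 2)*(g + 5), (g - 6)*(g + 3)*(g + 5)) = g + 5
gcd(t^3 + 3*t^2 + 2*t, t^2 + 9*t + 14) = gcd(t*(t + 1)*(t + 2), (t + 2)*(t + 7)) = t + 2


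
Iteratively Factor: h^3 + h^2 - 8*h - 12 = (h + 2)*(h^2 - h - 6) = (h + 2)^2*(h - 3)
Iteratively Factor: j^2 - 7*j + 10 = (j - 2)*(j - 5)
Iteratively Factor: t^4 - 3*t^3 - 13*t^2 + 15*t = (t - 1)*(t^3 - 2*t^2 - 15*t) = (t - 5)*(t - 1)*(t^2 + 3*t) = t*(t - 5)*(t - 1)*(t + 3)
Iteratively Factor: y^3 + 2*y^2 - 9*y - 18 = (y + 3)*(y^2 - y - 6) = (y - 3)*(y + 3)*(y + 2)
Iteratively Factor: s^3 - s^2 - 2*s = (s + 1)*(s^2 - 2*s) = (s - 2)*(s + 1)*(s)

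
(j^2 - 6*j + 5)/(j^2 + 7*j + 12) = (j^2 - 6*j + 5)/(j^2 + 7*j + 12)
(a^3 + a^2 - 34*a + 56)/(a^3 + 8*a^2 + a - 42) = (a - 4)/(a + 3)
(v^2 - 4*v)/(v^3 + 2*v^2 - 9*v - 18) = v*(v - 4)/(v^3 + 2*v^2 - 9*v - 18)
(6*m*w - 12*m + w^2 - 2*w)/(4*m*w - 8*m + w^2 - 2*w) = (6*m + w)/(4*m + w)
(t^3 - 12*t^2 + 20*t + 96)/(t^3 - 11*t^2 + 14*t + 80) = (t - 6)/(t - 5)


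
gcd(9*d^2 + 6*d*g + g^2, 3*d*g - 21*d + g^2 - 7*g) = 3*d + g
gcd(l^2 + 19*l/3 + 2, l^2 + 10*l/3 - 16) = l + 6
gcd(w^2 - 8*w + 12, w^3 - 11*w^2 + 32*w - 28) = w - 2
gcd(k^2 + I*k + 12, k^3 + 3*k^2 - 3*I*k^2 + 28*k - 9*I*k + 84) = k + 4*I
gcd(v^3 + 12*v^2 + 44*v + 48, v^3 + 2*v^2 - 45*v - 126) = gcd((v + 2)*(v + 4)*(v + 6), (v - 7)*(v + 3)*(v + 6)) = v + 6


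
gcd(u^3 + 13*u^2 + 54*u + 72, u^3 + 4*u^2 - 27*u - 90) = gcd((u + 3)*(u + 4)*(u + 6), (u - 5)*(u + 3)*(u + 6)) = u^2 + 9*u + 18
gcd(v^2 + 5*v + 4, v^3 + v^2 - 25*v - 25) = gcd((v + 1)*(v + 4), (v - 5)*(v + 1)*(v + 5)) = v + 1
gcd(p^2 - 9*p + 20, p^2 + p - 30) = p - 5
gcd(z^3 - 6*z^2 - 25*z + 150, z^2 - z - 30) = z^2 - z - 30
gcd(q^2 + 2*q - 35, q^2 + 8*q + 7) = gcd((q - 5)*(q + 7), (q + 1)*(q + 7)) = q + 7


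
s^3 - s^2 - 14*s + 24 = (s - 3)*(s - 2)*(s + 4)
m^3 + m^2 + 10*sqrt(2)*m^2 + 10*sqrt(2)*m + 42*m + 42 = (m + 1)*(m + 3*sqrt(2))*(m + 7*sqrt(2))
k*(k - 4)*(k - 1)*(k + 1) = k^4 - 4*k^3 - k^2 + 4*k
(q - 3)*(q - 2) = q^2 - 5*q + 6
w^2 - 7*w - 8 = (w - 8)*(w + 1)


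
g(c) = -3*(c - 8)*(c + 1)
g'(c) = 21 - 6*c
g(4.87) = 55.12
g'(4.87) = -8.22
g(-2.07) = -32.32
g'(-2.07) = 33.42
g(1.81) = 52.18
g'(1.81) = 10.14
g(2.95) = 59.84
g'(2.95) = 3.30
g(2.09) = 54.79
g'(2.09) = 8.46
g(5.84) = 44.32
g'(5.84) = -14.04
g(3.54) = 60.75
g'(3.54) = -0.24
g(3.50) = 60.75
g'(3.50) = 0.00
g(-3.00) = -66.00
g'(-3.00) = 39.00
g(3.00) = 60.00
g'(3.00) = 3.00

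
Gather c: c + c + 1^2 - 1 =2*c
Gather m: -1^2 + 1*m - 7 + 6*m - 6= 7*m - 14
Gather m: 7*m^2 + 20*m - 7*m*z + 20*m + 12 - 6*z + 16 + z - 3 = 7*m^2 + m*(40 - 7*z) - 5*z + 25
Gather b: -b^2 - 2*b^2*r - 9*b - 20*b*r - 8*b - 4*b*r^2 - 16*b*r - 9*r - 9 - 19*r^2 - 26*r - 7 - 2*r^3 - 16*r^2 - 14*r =b^2*(-2*r - 1) + b*(-4*r^2 - 36*r - 17) - 2*r^3 - 35*r^2 - 49*r - 16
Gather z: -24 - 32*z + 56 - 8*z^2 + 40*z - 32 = -8*z^2 + 8*z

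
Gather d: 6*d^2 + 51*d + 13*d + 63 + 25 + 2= 6*d^2 + 64*d + 90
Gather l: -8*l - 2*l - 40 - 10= -10*l - 50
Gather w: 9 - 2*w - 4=5 - 2*w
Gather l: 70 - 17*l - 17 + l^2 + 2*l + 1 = l^2 - 15*l + 54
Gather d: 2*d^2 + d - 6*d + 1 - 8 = 2*d^2 - 5*d - 7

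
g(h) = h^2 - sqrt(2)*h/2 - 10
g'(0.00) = -0.71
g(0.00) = -10.00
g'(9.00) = 17.29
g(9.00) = 64.64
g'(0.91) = 1.11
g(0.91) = -9.82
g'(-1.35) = -3.41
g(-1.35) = -7.22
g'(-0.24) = -1.19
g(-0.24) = -9.77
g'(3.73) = 6.75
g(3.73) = 1.28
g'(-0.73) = -2.17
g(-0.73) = -8.95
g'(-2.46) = -5.63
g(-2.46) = -2.21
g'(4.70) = 8.69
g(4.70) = 8.77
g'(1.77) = 2.83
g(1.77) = -8.12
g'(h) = 2*h - sqrt(2)/2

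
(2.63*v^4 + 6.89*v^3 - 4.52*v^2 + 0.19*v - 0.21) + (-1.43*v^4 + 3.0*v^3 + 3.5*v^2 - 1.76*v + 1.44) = 1.2*v^4 + 9.89*v^3 - 1.02*v^2 - 1.57*v + 1.23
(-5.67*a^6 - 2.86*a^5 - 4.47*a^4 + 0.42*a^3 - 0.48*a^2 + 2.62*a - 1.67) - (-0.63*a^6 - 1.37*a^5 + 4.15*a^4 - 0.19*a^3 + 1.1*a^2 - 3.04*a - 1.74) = -5.04*a^6 - 1.49*a^5 - 8.62*a^4 + 0.61*a^3 - 1.58*a^2 + 5.66*a + 0.0700000000000001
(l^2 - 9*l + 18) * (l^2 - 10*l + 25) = l^4 - 19*l^3 + 133*l^2 - 405*l + 450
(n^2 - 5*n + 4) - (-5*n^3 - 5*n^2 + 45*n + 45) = 5*n^3 + 6*n^2 - 50*n - 41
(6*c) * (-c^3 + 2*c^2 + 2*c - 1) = -6*c^4 + 12*c^3 + 12*c^2 - 6*c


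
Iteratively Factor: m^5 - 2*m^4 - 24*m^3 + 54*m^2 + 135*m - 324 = (m - 3)*(m^4 + m^3 - 21*m^2 - 9*m + 108) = (m - 3)^2*(m^3 + 4*m^2 - 9*m - 36) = (m - 3)^3*(m^2 + 7*m + 12) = (m - 3)^3*(m + 4)*(m + 3)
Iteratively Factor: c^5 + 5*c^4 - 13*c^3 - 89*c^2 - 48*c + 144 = (c - 4)*(c^4 + 9*c^3 + 23*c^2 + 3*c - 36) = (c - 4)*(c + 4)*(c^3 + 5*c^2 + 3*c - 9) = (c - 4)*(c - 1)*(c + 4)*(c^2 + 6*c + 9) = (c - 4)*(c - 1)*(c + 3)*(c + 4)*(c + 3)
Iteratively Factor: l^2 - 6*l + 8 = (l - 2)*(l - 4)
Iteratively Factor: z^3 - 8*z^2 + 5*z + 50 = (z - 5)*(z^2 - 3*z - 10) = (z - 5)*(z + 2)*(z - 5)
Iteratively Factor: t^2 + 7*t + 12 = (t + 3)*(t + 4)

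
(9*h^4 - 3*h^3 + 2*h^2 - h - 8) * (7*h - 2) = 63*h^5 - 39*h^4 + 20*h^3 - 11*h^2 - 54*h + 16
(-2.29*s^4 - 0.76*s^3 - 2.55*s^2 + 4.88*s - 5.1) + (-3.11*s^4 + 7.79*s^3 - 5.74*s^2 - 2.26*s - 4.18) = -5.4*s^4 + 7.03*s^3 - 8.29*s^2 + 2.62*s - 9.28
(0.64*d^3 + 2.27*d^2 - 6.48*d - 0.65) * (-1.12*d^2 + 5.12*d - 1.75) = -0.7168*d^5 + 0.7344*d^4 + 17.76*d^3 - 36.4221*d^2 + 8.012*d + 1.1375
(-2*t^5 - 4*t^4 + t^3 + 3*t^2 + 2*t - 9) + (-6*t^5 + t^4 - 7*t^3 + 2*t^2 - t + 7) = -8*t^5 - 3*t^4 - 6*t^3 + 5*t^2 + t - 2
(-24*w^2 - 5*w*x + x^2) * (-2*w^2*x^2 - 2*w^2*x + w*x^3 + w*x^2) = 48*w^4*x^2 + 48*w^4*x - 14*w^3*x^3 - 14*w^3*x^2 - 7*w^2*x^4 - 7*w^2*x^3 + w*x^5 + w*x^4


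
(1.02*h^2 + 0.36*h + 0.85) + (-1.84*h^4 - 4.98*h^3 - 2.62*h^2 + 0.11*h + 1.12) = -1.84*h^4 - 4.98*h^3 - 1.6*h^2 + 0.47*h + 1.97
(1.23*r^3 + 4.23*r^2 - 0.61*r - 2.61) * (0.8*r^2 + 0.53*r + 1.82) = 0.984*r^5 + 4.0359*r^4 + 3.9925*r^3 + 5.2873*r^2 - 2.4935*r - 4.7502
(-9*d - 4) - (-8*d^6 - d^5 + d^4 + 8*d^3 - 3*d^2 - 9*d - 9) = 8*d^6 + d^5 - d^4 - 8*d^3 + 3*d^2 + 5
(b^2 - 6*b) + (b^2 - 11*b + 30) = 2*b^2 - 17*b + 30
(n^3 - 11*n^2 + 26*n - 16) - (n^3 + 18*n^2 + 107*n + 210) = -29*n^2 - 81*n - 226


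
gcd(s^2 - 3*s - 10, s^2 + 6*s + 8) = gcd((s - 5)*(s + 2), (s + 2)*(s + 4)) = s + 2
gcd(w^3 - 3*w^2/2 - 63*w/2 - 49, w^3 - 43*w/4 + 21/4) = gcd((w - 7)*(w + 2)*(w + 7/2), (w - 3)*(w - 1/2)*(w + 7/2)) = w + 7/2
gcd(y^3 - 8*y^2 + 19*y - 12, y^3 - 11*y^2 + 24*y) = y - 3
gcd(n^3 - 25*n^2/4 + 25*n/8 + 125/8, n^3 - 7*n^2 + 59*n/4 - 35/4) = n - 5/2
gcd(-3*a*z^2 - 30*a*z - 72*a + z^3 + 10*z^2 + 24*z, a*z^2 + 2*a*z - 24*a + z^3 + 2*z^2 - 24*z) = z + 6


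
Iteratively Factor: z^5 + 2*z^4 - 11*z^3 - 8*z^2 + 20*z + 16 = (z - 2)*(z^4 + 4*z^3 - 3*z^2 - 14*z - 8) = (z - 2)^2*(z^3 + 6*z^2 + 9*z + 4) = (z - 2)^2*(z + 1)*(z^2 + 5*z + 4) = (z - 2)^2*(z + 1)^2*(z + 4)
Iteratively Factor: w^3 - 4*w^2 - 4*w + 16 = (w - 2)*(w^2 - 2*w - 8) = (w - 4)*(w - 2)*(w + 2)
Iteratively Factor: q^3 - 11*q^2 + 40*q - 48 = (q - 4)*(q^2 - 7*q + 12) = (q - 4)*(q - 3)*(q - 4)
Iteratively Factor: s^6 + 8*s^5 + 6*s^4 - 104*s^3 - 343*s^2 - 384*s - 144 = (s + 4)*(s^5 + 4*s^4 - 10*s^3 - 64*s^2 - 87*s - 36) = (s + 3)*(s + 4)*(s^4 + s^3 - 13*s^2 - 25*s - 12) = (s - 4)*(s + 3)*(s + 4)*(s^3 + 5*s^2 + 7*s + 3) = (s - 4)*(s + 3)^2*(s + 4)*(s^2 + 2*s + 1) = (s - 4)*(s + 1)*(s + 3)^2*(s + 4)*(s + 1)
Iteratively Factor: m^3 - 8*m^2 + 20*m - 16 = (m - 2)*(m^2 - 6*m + 8) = (m - 4)*(m - 2)*(m - 2)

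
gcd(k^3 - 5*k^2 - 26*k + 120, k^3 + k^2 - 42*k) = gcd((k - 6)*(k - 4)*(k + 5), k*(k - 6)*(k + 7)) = k - 6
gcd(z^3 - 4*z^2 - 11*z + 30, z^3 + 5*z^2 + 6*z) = z + 3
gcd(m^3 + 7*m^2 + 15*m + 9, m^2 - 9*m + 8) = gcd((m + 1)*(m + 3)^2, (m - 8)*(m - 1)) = 1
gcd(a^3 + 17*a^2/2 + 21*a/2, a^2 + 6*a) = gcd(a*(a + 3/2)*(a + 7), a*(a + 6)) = a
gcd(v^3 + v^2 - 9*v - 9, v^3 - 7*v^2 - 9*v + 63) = v^2 - 9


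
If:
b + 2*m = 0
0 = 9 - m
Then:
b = -18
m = 9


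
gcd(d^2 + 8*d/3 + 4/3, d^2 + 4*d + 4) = d + 2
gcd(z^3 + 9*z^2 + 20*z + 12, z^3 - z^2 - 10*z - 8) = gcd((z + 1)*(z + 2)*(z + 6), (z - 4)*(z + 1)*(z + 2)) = z^2 + 3*z + 2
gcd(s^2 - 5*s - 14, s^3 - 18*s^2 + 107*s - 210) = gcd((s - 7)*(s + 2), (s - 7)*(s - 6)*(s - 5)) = s - 7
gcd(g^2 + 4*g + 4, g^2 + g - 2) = g + 2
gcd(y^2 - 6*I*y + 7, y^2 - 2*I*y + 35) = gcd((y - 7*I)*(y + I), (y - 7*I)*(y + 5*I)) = y - 7*I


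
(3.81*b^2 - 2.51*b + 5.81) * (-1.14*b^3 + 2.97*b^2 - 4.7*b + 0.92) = -4.3434*b^5 + 14.1771*b^4 - 31.9851*b^3 + 32.5579*b^2 - 29.6162*b + 5.3452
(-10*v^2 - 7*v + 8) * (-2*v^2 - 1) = 20*v^4 + 14*v^3 - 6*v^2 + 7*v - 8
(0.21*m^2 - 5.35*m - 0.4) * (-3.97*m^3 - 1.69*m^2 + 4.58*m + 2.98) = -0.8337*m^5 + 20.8846*m^4 + 11.5913*m^3 - 23.2012*m^2 - 17.775*m - 1.192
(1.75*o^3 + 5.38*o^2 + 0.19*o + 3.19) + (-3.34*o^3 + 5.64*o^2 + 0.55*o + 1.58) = -1.59*o^3 + 11.02*o^2 + 0.74*o + 4.77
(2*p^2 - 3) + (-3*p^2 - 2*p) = -p^2 - 2*p - 3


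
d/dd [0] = 0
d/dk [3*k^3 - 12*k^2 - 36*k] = 9*k^2 - 24*k - 36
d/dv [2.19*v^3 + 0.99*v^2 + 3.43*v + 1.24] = 6.57*v^2 + 1.98*v + 3.43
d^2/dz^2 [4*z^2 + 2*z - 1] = 8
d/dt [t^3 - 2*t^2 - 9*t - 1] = 3*t^2 - 4*t - 9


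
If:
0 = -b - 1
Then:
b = -1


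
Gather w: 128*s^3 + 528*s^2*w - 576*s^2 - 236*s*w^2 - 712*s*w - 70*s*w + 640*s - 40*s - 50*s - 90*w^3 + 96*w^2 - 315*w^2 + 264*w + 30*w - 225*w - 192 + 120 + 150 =128*s^3 - 576*s^2 + 550*s - 90*w^3 + w^2*(-236*s - 219) + w*(528*s^2 - 782*s + 69) + 78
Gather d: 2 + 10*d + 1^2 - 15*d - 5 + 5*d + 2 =0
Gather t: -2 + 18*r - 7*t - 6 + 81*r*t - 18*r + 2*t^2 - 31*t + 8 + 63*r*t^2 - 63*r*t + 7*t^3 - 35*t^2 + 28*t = 7*t^3 + t^2*(63*r - 33) + t*(18*r - 10)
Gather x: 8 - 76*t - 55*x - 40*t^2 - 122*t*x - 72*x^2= -40*t^2 - 76*t - 72*x^2 + x*(-122*t - 55) + 8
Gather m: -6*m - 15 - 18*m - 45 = -24*m - 60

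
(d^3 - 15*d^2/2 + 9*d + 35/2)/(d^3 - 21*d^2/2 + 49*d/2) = (d^2 - 4*d - 5)/(d*(d - 7))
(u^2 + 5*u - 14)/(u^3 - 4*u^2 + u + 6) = (u + 7)/(u^2 - 2*u - 3)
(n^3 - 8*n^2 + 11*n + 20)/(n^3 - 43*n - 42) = (n^2 - 9*n + 20)/(n^2 - n - 42)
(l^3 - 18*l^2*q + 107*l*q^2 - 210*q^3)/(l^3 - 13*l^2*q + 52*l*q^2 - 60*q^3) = (-l + 7*q)/(-l + 2*q)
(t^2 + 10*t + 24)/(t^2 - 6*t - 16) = (t^2 + 10*t + 24)/(t^2 - 6*t - 16)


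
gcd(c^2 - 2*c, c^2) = c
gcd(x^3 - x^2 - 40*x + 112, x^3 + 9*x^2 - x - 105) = x + 7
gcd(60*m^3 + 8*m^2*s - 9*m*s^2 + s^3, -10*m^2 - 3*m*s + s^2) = -10*m^2 - 3*m*s + s^2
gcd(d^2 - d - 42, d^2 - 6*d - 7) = d - 7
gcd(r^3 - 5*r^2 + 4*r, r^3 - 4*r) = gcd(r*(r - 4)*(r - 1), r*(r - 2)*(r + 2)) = r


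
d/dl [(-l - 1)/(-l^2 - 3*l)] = (l*(l + 3) - (l + 1)*(2*l + 3))/(l^2*(l + 3)^2)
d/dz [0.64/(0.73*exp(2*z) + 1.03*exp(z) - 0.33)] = (-0.9344*exp(z) - 0.6592)*exp(z)/(0.73*exp(2*z) + 1.03*exp(z) - 0.33)^2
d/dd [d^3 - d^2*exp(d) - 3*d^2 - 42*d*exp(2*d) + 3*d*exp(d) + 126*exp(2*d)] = -d^2*exp(d) + 3*d^2 - 84*d*exp(2*d) + d*exp(d) - 6*d + 210*exp(2*d) + 3*exp(d)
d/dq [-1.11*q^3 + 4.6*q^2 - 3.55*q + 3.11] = -3.33*q^2 + 9.2*q - 3.55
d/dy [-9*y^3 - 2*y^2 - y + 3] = -27*y^2 - 4*y - 1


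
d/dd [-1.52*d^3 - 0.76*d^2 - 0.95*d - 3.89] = -4.56*d^2 - 1.52*d - 0.95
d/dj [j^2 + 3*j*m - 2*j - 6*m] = 2*j + 3*m - 2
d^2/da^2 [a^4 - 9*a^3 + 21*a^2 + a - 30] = 12*a^2 - 54*a + 42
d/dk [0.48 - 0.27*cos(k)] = 0.27*sin(k)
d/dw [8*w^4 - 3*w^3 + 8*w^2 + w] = 32*w^3 - 9*w^2 + 16*w + 1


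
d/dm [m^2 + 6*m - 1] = 2*m + 6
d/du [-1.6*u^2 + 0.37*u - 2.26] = 0.37 - 3.2*u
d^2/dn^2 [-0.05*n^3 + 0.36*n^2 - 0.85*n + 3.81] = 0.72 - 0.3*n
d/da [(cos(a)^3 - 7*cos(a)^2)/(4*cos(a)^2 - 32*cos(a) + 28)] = (2 - cos(a))*sin(a)*cos(a)/(4*(cos(a) - 1)^2)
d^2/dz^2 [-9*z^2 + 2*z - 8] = -18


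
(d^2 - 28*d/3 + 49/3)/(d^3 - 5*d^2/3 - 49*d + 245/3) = (3*d - 7)/(3*d^2 + 16*d - 35)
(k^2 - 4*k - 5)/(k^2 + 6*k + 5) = (k - 5)/(k + 5)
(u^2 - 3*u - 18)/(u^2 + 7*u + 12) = (u - 6)/(u + 4)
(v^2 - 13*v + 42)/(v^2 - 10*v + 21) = (v - 6)/(v - 3)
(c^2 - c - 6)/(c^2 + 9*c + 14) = (c - 3)/(c + 7)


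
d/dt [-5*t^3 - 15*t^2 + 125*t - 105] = -15*t^2 - 30*t + 125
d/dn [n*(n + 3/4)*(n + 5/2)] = 3*n^2 + 13*n/2 + 15/8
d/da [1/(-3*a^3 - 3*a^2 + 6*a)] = (3*a^2 + 2*a - 2)/(3*a^2*(a^2 + a - 2)^2)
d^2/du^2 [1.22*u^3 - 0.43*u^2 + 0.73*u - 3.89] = 7.32*u - 0.86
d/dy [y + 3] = 1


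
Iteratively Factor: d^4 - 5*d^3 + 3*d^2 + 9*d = (d)*(d^3 - 5*d^2 + 3*d + 9) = d*(d - 3)*(d^2 - 2*d - 3) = d*(d - 3)^2*(d + 1)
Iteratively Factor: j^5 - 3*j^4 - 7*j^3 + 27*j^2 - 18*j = (j + 3)*(j^4 - 6*j^3 + 11*j^2 - 6*j) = (j - 2)*(j + 3)*(j^3 - 4*j^2 + 3*j) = (j - 2)*(j - 1)*(j + 3)*(j^2 - 3*j) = (j - 3)*(j - 2)*(j - 1)*(j + 3)*(j)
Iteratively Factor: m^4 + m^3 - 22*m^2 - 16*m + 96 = (m + 3)*(m^3 - 2*m^2 - 16*m + 32) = (m + 3)*(m + 4)*(m^2 - 6*m + 8) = (m - 2)*(m + 3)*(m + 4)*(m - 4)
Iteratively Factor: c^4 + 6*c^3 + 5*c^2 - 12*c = (c)*(c^3 + 6*c^2 + 5*c - 12) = c*(c - 1)*(c^2 + 7*c + 12) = c*(c - 1)*(c + 4)*(c + 3)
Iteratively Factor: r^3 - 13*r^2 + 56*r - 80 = (r - 4)*(r^2 - 9*r + 20) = (r - 5)*(r - 4)*(r - 4)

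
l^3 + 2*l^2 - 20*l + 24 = (l - 2)^2*(l + 6)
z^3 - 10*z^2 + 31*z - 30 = (z - 5)*(z - 3)*(z - 2)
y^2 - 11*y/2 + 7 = (y - 7/2)*(y - 2)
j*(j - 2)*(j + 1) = j^3 - j^2 - 2*j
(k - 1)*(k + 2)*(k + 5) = k^3 + 6*k^2 + 3*k - 10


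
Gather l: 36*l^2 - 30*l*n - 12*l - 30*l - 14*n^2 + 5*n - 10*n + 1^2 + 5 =36*l^2 + l*(-30*n - 42) - 14*n^2 - 5*n + 6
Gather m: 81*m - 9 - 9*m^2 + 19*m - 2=-9*m^2 + 100*m - 11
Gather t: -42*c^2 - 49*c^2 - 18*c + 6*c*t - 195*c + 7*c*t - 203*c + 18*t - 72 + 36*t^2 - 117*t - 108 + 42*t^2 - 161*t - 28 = -91*c^2 - 416*c + 78*t^2 + t*(13*c - 260) - 208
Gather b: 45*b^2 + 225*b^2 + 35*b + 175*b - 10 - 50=270*b^2 + 210*b - 60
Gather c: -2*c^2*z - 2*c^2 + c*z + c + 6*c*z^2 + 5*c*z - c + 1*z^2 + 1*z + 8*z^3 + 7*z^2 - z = c^2*(-2*z - 2) + c*(6*z^2 + 6*z) + 8*z^3 + 8*z^2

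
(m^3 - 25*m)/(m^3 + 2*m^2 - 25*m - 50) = m/(m + 2)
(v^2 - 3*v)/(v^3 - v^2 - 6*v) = 1/(v + 2)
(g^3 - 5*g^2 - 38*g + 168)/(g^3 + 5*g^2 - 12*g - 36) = (g^2 - 11*g + 28)/(g^2 - g - 6)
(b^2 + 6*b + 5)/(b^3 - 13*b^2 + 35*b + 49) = (b + 5)/(b^2 - 14*b + 49)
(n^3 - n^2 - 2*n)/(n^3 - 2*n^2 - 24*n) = (-n^2 + n + 2)/(-n^2 + 2*n + 24)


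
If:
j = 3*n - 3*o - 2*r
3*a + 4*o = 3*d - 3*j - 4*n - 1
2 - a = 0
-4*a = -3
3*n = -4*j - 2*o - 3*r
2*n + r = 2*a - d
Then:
No Solution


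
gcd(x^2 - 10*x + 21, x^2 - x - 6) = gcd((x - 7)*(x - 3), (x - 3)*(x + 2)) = x - 3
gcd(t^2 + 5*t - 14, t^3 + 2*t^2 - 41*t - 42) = t + 7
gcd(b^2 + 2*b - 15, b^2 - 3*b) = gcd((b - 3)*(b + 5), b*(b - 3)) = b - 3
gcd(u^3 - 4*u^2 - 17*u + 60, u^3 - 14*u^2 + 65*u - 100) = u - 5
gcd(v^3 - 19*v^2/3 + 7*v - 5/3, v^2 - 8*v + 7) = v - 1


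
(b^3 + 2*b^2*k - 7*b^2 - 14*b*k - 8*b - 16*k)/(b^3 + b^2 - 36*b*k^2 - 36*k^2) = (b^2 + 2*b*k - 8*b - 16*k)/(b^2 - 36*k^2)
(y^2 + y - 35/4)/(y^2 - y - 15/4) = (2*y + 7)/(2*y + 3)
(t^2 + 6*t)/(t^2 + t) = (t + 6)/(t + 1)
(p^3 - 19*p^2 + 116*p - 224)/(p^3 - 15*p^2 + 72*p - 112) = (p - 8)/(p - 4)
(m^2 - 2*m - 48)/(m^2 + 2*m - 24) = (m - 8)/(m - 4)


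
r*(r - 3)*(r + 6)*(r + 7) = r^4 + 10*r^3 + 3*r^2 - 126*r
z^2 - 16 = (z - 4)*(z + 4)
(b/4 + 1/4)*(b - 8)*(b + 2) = b^3/4 - 5*b^2/4 - 11*b/2 - 4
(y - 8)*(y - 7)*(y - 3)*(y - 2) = y^4 - 20*y^3 + 137*y^2 - 370*y + 336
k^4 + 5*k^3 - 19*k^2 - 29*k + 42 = (k - 3)*(k - 1)*(k + 2)*(k + 7)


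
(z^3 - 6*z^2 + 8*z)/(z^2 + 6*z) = (z^2 - 6*z + 8)/(z + 6)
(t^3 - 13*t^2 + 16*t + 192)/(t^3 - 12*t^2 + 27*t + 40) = (t^2 - 5*t - 24)/(t^2 - 4*t - 5)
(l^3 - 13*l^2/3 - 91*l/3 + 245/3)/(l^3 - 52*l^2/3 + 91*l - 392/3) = (l + 5)/(l - 8)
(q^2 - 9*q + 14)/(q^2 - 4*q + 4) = (q - 7)/(q - 2)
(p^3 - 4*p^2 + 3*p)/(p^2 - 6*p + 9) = p*(p - 1)/(p - 3)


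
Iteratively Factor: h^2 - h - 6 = (h - 3)*(h + 2)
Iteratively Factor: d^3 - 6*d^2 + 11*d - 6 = (d - 3)*(d^2 - 3*d + 2) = (d - 3)*(d - 1)*(d - 2)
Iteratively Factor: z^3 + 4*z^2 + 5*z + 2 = (z + 1)*(z^2 + 3*z + 2) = (z + 1)^2*(z + 2)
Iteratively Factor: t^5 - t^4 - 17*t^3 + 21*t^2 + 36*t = (t - 3)*(t^4 + 2*t^3 - 11*t^2 - 12*t) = (t - 3)*(t + 1)*(t^3 + t^2 - 12*t) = t*(t - 3)*(t + 1)*(t^2 + t - 12) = t*(t - 3)*(t + 1)*(t + 4)*(t - 3)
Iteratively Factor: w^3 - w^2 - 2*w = (w)*(w^2 - w - 2) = w*(w + 1)*(w - 2)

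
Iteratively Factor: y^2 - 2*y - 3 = (y - 3)*(y + 1)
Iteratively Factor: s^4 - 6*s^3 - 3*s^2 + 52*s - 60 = (s - 2)*(s^3 - 4*s^2 - 11*s + 30) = (s - 2)^2*(s^2 - 2*s - 15) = (s - 2)^2*(s + 3)*(s - 5)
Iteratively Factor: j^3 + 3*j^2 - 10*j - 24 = (j + 2)*(j^2 + j - 12) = (j - 3)*(j + 2)*(j + 4)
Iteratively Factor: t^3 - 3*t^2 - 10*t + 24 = (t + 3)*(t^2 - 6*t + 8) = (t - 2)*(t + 3)*(t - 4)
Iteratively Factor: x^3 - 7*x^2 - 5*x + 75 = (x + 3)*(x^2 - 10*x + 25) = (x - 5)*(x + 3)*(x - 5)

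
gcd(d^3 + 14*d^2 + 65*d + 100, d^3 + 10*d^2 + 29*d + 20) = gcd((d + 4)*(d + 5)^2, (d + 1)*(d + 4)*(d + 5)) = d^2 + 9*d + 20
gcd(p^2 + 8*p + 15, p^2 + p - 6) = p + 3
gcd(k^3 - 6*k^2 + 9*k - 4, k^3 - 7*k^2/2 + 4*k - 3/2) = k^2 - 2*k + 1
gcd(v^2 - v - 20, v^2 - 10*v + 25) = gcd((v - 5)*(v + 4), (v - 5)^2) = v - 5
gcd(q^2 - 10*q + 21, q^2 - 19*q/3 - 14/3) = q - 7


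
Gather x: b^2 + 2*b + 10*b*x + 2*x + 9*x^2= b^2 + 2*b + 9*x^2 + x*(10*b + 2)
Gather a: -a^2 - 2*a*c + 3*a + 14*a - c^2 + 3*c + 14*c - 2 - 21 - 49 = -a^2 + a*(17 - 2*c) - c^2 + 17*c - 72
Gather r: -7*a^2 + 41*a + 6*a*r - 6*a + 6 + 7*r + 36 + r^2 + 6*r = -7*a^2 + 35*a + r^2 + r*(6*a + 13) + 42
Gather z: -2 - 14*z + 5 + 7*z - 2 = 1 - 7*z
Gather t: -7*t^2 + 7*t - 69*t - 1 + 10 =-7*t^2 - 62*t + 9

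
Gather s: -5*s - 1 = -5*s - 1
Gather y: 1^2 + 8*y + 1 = 8*y + 2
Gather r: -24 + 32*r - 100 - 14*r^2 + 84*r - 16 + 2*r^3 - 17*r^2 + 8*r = 2*r^3 - 31*r^2 + 124*r - 140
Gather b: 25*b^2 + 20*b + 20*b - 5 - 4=25*b^2 + 40*b - 9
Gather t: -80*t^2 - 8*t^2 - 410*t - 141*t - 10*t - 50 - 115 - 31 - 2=-88*t^2 - 561*t - 198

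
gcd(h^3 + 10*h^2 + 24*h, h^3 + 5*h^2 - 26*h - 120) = h^2 + 10*h + 24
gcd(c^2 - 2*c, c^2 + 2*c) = c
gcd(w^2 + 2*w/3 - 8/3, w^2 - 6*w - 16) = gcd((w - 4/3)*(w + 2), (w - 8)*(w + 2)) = w + 2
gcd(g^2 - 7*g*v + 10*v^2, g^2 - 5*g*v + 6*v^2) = -g + 2*v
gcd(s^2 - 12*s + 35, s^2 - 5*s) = s - 5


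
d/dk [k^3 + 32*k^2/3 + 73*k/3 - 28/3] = 3*k^2 + 64*k/3 + 73/3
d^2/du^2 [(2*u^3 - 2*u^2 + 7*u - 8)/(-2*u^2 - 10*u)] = (-67*u^3 + 24*u^2 + 120*u + 200)/(u^3*(u^3 + 15*u^2 + 75*u + 125))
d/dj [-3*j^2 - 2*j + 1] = -6*j - 2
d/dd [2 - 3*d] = -3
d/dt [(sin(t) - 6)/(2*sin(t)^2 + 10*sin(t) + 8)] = (12*sin(t) + cos(t)^2 + 33)*cos(t)/(2*(sin(t)^2 + 5*sin(t) + 4)^2)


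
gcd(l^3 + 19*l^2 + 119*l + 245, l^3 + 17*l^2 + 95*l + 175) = l^2 + 12*l + 35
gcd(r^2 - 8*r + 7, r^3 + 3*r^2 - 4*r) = r - 1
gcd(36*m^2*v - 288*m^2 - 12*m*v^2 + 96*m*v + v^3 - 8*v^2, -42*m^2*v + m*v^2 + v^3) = -6*m + v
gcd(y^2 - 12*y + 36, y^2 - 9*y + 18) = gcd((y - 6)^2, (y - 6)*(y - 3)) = y - 6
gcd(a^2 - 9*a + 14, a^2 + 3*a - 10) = a - 2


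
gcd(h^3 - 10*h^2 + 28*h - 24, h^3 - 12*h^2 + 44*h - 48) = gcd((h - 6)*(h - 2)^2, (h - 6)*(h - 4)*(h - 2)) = h^2 - 8*h + 12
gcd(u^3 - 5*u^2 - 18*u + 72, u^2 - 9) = u - 3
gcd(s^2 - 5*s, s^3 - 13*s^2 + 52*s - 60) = s - 5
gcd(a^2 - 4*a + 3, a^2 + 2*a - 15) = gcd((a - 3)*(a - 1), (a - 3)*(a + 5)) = a - 3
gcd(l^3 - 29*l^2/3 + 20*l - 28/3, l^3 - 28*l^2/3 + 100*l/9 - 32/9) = l - 2/3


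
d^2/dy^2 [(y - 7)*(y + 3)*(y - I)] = 6*y - 8 - 2*I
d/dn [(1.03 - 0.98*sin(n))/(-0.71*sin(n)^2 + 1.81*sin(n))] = (-0.212386679283294 + 0.446445468697537/sin(n) - 0.569060773480663/sin(n)^2)*cos(n)/(0.153871981929734*sin(n)^2 - 0.784530386740331*sin(n) + 1.0)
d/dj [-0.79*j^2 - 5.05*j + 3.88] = -1.58*j - 5.05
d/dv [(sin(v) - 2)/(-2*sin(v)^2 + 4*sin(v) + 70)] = (sin(v)^2 - 4*sin(v) + 39)*cos(v)/(2*(sin(v) - 7)^2*(sin(v) + 5)^2)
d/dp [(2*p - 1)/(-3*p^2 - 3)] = 2*(p^2 - p - 1)/(3*(p^4 + 2*p^2 + 1))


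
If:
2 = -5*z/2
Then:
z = -4/5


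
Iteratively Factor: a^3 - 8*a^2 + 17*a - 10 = (a - 1)*(a^2 - 7*a + 10) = (a - 2)*(a - 1)*(a - 5)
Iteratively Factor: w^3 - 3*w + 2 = (w - 1)*(w^2 + w - 2) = (w - 1)^2*(w + 2)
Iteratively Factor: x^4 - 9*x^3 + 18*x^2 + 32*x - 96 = (x - 4)*(x^3 - 5*x^2 - 2*x + 24) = (x - 4)*(x - 3)*(x^2 - 2*x - 8) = (x - 4)*(x - 3)*(x + 2)*(x - 4)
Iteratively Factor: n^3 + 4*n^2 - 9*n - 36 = (n + 4)*(n^2 - 9) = (n + 3)*(n + 4)*(n - 3)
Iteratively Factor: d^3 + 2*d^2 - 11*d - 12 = (d - 3)*(d^2 + 5*d + 4) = (d - 3)*(d + 4)*(d + 1)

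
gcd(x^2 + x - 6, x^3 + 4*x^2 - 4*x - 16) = x - 2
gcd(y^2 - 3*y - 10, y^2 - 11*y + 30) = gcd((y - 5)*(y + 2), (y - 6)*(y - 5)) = y - 5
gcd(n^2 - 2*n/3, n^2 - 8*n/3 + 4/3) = n - 2/3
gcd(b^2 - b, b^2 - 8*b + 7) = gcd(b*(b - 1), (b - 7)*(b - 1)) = b - 1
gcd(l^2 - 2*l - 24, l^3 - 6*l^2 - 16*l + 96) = l^2 - 2*l - 24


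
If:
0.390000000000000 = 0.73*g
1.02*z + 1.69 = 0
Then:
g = 0.53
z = -1.66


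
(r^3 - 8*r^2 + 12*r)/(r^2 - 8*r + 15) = r*(r^2 - 8*r + 12)/(r^2 - 8*r + 15)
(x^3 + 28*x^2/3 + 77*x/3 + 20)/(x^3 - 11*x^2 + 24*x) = (3*x^3 + 28*x^2 + 77*x + 60)/(3*x*(x^2 - 11*x + 24))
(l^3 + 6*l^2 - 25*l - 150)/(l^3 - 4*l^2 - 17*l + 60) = (l^2 + 11*l + 30)/(l^2 + l - 12)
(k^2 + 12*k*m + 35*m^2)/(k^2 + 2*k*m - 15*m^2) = (k + 7*m)/(k - 3*m)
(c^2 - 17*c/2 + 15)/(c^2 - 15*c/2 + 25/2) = (c - 6)/(c - 5)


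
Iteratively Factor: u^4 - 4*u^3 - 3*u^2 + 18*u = (u - 3)*(u^3 - u^2 - 6*u) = (u - 3)^2*(u^2 + 2*u) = u*(u - 3)^2*(u + 2)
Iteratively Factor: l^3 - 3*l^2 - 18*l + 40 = (l - 2)*(l^2 - l - 20) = (l - 5)*(l - 2)*(l + 4)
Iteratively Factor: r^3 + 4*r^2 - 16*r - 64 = (r - 4)*(r^2 + 8*r + 16) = (r - 4)*(r + 4)*(r + 4)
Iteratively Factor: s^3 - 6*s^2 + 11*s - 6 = (s - 1)*(s^2 - 5*s + 6) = (s - 3)*(s - 1)*(s - 2)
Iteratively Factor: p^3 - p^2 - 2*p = (p + 1)*(p^2 - 2*p) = p*(p + 1)*(p - 2)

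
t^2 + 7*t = t*(t + 7)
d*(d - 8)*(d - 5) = d^3 - 13*d^2 + 40*d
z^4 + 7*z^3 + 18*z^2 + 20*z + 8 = (z + 1)*(z + 2)^3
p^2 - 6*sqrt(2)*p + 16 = (p - 4*sqrt(2))*(p - 2*sqrt(2))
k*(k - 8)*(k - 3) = k^3 - 11*k^2 + 24*k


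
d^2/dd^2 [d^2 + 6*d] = 2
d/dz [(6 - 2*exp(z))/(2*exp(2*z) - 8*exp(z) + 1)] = (8*(exp(z) - 3)*(exp(z) - 2) - 4*exp(2*z) + 16*exp(z) - 2)*exp(z)/(2*exp(2*z) - 8*exp(z) + 1)^2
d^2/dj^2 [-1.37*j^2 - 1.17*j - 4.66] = -2.74000000000000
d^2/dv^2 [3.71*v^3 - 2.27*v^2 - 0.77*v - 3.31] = 22.26*v - 4.54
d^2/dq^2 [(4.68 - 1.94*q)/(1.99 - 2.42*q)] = -36.1306/(2.42*q - 1.99)^3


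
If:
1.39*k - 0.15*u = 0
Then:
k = 0.107913669064748*u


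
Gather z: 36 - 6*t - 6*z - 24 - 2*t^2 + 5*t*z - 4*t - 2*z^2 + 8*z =-2*t^2 - 10*t - 2*z^2 + z*(5*t + 2) + 12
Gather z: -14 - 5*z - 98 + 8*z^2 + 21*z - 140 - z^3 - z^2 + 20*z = -z^3 + 7*z^2 + 36*z - 252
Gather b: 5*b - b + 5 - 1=4*b + 4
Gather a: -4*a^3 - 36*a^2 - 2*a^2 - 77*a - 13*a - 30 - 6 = -4*a^3 - 38*a^2 - 90*a - 36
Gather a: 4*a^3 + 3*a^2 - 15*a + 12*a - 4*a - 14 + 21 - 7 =4*a^3 + 3*a^2 - 7*a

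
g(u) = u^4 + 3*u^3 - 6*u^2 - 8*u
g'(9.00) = 3529.00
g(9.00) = 8190.00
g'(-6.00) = -476.00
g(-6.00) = 480.00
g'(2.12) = 45.12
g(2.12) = 4.86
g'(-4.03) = -75.28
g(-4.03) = 2.21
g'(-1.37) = 15.05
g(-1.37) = -4.49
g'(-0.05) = -7.38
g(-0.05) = 0.38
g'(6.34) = 1297.04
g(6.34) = 2088.31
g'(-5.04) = -231.00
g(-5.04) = 149.08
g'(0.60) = -11.10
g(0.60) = -6.18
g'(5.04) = 672.23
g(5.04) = 836.58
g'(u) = 4*u^3 + 9*u^2 - 12*u - 8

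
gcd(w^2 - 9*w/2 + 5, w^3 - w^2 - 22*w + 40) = w - 2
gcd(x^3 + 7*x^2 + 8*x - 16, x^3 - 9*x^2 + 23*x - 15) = x - 1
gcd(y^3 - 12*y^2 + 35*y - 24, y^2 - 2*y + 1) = y - 1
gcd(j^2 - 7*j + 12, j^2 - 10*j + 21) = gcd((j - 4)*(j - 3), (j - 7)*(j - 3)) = j - 3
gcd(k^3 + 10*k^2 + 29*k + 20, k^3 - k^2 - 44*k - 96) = k + 4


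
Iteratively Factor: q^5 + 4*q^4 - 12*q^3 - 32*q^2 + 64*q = (q)*(q^4 + 4*q^3 - 12*q^2 - 32*q + 64) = q*(q - 2)*(q^3 + 6*q^2 - 32) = q*(q - 2)*(q + 4)*(q^2 + 2*q - 8) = q*(q - 2)^2*(q + 4)*(q + 4)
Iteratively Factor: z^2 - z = (z - 1)*(z)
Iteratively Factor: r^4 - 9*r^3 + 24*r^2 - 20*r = (r - 5)*(r^3 - 4*r^2 + 4*r) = (r - 5)*(r - 2)*(r^2 - 2*r) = (r - 5)*(r - 2)^2*(r)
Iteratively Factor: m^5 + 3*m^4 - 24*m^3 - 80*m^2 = (m)*(m^4 + 3*m^3 - 24*m^2 - 80*m) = m^2*(m^3 + 3*m^2 - 24*m - 80) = m^2*(m + 4)*(m^2 - m - 20) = m^2*(m - 5)*(m + 4)*(m + 4)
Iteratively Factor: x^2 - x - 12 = (x - 4)*(x + 3)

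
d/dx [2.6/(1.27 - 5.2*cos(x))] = -13.52*sin(x)/(5.2*cos(x) - 1.27)^2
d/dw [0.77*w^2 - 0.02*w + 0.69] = 1.54*w - 0.02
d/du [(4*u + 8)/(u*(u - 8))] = 4*(-u^2 - 4*u + 16)/(u^2*(u^2 - 16*u + 64))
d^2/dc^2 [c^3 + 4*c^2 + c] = 6*c + 8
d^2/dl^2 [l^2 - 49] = 2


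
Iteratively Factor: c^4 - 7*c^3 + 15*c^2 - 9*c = (c - 3)*(c^3 - 4*c^2 + 3*c) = c*(c - 3)*(c^2 - 4*c + 3) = c*(c - 3)^2*(c - 1)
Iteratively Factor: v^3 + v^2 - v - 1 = (v + 1)*(v^2 - 1) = (v - 1)*(v + 1)*(v + 1)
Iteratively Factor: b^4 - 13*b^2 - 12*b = (b + 1)*(b^3 - b^2 - 12*b) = (b + 1)*(b + 3)*(b^2 - 4*b) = b*(b + 1)*(b + 3)*(b - 4)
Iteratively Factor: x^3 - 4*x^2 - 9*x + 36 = (x - 3)*(x^2 - x - 12) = (x - 3)*(x + 3)*(x - 4)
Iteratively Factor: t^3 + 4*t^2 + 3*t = (t + 3)*(t^2 + t) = t*(t + 3)*(t + 1)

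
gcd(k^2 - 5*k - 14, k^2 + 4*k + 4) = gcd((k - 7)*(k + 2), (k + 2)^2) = k + 2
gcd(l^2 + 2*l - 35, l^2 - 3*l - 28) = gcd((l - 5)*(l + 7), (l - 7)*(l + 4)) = 1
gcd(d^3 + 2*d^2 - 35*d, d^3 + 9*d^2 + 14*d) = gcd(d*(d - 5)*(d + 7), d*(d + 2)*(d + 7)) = d^2 + 7*d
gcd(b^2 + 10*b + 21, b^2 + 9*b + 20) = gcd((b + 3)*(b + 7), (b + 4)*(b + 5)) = 1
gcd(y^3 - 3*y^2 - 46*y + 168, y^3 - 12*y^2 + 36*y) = y - 6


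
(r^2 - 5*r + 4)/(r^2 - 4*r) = (r - 1)/r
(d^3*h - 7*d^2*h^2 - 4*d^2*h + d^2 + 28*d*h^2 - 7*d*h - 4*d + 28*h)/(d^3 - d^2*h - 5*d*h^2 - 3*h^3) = (-d^3*h + 7*d^2*h^2 + 4*d^2*h - d^2 - 28*d*h^2 + 7*d*h + 4*d - 28*h)/(-d^3 + d^2*h + 5*d*h^2 + 3*h^3)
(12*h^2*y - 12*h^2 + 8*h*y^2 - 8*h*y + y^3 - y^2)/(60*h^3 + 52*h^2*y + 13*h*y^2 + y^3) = (y - 1)/(5*h + y)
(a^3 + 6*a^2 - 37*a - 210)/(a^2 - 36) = (a^2 + 12*a + 35)/(a + 6)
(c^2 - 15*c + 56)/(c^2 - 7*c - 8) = (c - 7)/(c + 1)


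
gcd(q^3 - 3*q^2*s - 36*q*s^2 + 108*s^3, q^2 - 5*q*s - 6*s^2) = q - 6*s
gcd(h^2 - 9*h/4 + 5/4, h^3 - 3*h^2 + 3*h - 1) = h - 1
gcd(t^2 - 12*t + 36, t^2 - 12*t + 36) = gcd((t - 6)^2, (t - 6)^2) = t^2 - 12*t + 36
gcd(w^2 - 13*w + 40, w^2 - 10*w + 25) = w - 5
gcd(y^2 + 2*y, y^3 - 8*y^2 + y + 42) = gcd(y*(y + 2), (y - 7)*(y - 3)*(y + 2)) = y + 2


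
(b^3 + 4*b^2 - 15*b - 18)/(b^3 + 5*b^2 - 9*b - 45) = (b^2 + 7*b + 6)/(b^2 + 8*b + 15)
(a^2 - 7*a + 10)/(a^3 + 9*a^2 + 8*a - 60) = (a - 5)/(a^2 + 11*a + 30)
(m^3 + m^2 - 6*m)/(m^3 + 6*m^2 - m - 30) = m/(m + 5)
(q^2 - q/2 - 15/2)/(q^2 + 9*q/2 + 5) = (q - 3)/(q + 2)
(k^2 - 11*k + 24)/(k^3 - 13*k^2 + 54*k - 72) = (k - 8)/(k^2 - 10*k + 24)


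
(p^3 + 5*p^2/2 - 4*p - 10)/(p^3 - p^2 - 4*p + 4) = (p + 5/2)/(p - 1)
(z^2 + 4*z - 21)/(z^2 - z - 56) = (z - 3)/(z - 8)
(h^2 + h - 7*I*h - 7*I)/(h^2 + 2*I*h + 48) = (h^2 + h - 7*I*h - 7*I)/(h^2 + 2*I*h + 48)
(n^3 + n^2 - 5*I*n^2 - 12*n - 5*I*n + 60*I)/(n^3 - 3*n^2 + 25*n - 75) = (n + 4)/(n + 5*I)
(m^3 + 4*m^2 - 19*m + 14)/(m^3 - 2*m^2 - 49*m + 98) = (m - 1)/(m - 7)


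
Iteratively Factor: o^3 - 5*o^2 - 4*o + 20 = (o - 5)*(o^2 - 4) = (o - 5)*(o + 2)*(o - 2)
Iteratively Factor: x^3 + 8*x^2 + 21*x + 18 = (x + 3)*(x^2 + 5*x + 6) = (x + 2)*(x + 3)*(x + 3)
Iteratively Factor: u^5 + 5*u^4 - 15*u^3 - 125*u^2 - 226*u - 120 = (u + 1)*(u^4 + 4*u^3 - 19*u^2 - 106*u - 120) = (u + 1)*(u + 2)*(u^3 + 2*u^2 - 23*u - 60) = (u - 5)*(u + 1)*(u + 2)*(u^2 + 7*u + 12) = (u - 5)*(u + 1)*(u + 2)*(u + 3)*(u + 4)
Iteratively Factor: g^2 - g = (g - 1)*(g)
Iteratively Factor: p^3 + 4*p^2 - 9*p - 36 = (p - 3)*(p^2 + 7*p + 12) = (p - 3)*(p + 4)*(p + 3)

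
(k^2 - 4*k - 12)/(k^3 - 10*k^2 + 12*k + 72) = 1/(k - 6)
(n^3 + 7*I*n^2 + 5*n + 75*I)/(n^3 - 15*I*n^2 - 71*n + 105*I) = (n^2 + 10*I*n - 25)/(n^2 - 12*I*n - 35)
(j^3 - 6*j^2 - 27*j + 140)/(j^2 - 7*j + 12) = (j^2 - 2*j - 35)/(j - 3)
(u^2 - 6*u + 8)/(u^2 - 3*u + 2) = (u - 4)/(u - 1)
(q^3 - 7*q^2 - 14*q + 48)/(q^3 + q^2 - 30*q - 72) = (q^2 - 10*q + 16)/(q^2 - 2*q - 24)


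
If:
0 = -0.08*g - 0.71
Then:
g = -8.88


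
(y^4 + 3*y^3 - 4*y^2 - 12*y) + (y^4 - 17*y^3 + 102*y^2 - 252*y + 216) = 2*y^4 - 14*y^3 + 98*y^2 - 264*y + 216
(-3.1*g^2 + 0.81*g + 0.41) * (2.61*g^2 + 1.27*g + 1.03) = -8.091*g^4 - 1.8229*g^3 - 1.0942*g^2 + 1.355*g + 0.4223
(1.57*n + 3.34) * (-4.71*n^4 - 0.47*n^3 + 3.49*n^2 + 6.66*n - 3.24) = -7.3947*n^5 - 16.4693*n^4 + 3.9095*n^3 + 22.1128*n^2 + 17.1576*n - 10.8216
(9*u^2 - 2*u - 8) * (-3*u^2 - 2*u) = -27*u^4 - 12*u^3 + 28*u^2 + 16*u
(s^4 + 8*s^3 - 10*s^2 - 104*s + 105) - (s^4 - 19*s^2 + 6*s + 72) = 8*s^3 + 9*s^2 - 110*s + 33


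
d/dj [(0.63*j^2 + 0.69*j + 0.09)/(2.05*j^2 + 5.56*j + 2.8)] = (2.0883*j^2 + 3.159*j + 1.4316)/(4.2025*j^4 + 22.796*j^3 + 42.3936*j^2 + 31.136*j + 7.84)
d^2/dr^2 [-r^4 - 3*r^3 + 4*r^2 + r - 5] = -12*r^2 - 18*r + 8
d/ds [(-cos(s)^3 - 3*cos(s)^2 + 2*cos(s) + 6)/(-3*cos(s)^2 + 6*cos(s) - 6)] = (-cos(s)^4 + 4*cos(s)^3 - 2*cos(s)^2 - 24*cos(s) + 16)*sin(s)/(3*(sin(s)^2 + 2*cos(s) - 3)^2)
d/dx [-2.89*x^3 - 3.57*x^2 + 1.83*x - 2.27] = -8.67*x^2 - 7.14*x + 1.83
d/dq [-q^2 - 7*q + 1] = -2*q - 7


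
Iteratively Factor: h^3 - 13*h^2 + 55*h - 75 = (h - 5)*(h^2 - 8*h + 15) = (h - 5)*(h - 3)*(h - 5)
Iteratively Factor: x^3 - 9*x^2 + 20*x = (x - 5)*(x^2 - 4*x) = x*(x - 5)*(x - 4)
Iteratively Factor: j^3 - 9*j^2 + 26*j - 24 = (j - 4)*(j^2 - 5*j + 6) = (j - 4)*(j - 2)*(j - 3)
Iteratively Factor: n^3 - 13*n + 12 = (n - 1)*(n^2 + n - 12) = (n - 1)*(n + 4)*(n - 3)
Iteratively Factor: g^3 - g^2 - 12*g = (g + 3)*(g^2 - 4*g) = (g - 4)*(g + 3)*(g)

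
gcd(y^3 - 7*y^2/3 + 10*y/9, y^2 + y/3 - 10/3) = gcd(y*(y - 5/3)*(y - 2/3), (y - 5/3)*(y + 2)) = y - 5/3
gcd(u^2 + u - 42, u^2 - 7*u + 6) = u - 6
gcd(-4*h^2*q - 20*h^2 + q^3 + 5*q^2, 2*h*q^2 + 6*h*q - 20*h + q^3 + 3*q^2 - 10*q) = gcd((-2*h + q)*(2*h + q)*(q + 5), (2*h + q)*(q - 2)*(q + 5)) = 2*h*q + 10*h + q^2 + 5*q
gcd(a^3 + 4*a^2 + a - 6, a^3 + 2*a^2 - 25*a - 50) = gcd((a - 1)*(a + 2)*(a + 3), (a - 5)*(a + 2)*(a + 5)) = a + 2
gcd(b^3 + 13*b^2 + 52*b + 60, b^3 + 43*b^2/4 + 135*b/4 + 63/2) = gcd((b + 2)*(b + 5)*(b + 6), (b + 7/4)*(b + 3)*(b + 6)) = b + 6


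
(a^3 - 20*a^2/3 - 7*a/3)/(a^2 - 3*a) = (3*a^2 - 20*a - 7)/(3*(a - 3))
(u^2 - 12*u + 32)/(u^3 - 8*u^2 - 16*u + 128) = 1/(u + 4)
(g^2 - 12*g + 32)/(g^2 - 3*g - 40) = (g - 4)/(g + 5)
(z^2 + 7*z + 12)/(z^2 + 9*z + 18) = (z + 4)/(z + 6)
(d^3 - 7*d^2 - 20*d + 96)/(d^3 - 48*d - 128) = (d - 3)/(d + 4)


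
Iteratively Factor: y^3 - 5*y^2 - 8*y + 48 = (y - 4)*(y^2 - y - 12) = (y - 4)*(y + 3)*(y - 4)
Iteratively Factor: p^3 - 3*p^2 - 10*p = (p - 5)*(p^2 + 2*p) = (p - 5)*(p + 2)*(p)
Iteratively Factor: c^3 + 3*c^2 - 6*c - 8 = (c - 2)*(c^2 + 5*c + 4) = (c - 2)*(c + 4)*(c + 1)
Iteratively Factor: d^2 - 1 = (d + 1)*(d - 1)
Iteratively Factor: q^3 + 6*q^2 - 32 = (q + 4)*(q^2 + 2*q - 8) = (q + 4)^2*(q - 2)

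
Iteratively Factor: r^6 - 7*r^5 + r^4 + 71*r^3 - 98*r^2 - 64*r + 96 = (r - 4)*(r^5 - 3*r^4 - 11*r^3 + 27*r^2 + 10*r - 24) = (r - 4)*(r - 1)*(r^4 - 2*r^3 - 13*r^2 + 14*r + 24) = (r - 4)*(r - 2)*(r - 1)*(r^3 - 13*r - 12) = (r - 4)*(r - 2)*(r - 1)*(r + 1)*(r^2 - r - 12) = (r - 4)^2*(r - 2)*(r - 1)*(r + 1)*(r + 3)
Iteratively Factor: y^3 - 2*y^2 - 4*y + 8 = (y + 2)*(y^2 - 4*y + 4) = (y - 2)*(y + 2)*(y - 2)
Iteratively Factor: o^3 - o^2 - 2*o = (o)*(o^2 - o - 2) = o*(o + 1)*(o - 2)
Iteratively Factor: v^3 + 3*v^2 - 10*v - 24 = (v + 2)*(v^2 + v - 12) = (v + 2)*(v + 4)*(v - 3)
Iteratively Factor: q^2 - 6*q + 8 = (q - 4)*(q - 2)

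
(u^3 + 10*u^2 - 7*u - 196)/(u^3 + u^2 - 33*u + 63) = (u^2 + 3*u - 28)/(u^2 - 6*u + 9)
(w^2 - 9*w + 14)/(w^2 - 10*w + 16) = (w - 7)/(w - 8)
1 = 1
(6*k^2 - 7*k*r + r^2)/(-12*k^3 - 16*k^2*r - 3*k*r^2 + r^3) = (-k + r)/(2*k^2 + 3*k*r + r^2)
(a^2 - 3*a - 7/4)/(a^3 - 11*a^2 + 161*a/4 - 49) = (2*a + 1)/(2*a^2 - 15*a + 28)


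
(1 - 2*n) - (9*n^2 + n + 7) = -9*n^2 - 3*n - 6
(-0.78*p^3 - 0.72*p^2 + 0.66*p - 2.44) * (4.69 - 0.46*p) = 0.3588*p^4 - 3.327*p^3 - 3.6804*p^2 + 4.2178*p - 11.4436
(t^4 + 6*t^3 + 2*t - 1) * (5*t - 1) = 5*t^5 + 29*t^4 - 6*t^3 + 10*t^2 - 7*t + 1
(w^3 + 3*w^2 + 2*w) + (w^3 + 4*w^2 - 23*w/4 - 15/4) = 2*w^3 + 7*w^2 - 15*w/4 - 15/4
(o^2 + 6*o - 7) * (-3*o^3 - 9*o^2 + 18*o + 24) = -3*o^5 - 27*o^4 - 15*o^3 + 195*o^2 + 18*o - 168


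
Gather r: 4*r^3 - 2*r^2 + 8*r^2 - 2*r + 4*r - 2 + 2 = 4*r^3 + 6*r^2 + 2*r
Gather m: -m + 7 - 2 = 5 - m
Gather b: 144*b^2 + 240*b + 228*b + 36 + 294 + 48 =144*b^2 + 468*b + 378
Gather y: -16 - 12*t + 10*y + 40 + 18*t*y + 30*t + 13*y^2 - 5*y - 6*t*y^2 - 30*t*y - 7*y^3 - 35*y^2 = 18*t - 7*y^3 + y^2*(-6*t - 22) + y*(5 - 12*t) + 24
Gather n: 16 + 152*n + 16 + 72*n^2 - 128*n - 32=72*n^2 + 24*n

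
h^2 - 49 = (h - 7)*(h + 7)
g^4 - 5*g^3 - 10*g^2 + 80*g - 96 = (g - 4)*(g - 3)*(g - 2)*(g + 4)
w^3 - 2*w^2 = w^2*(w - 2)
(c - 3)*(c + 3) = c^2 - 9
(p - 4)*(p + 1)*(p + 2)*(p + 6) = p^4 + 5*p^3 - 16*p^2 - 68*p - 48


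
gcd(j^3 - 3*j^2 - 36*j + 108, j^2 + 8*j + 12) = j + 6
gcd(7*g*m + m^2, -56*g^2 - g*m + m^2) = 7*g + m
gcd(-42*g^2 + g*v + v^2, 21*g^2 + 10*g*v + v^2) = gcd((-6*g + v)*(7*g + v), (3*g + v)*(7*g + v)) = 7*g + v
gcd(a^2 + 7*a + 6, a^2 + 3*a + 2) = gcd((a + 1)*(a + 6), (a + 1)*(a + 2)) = a + 1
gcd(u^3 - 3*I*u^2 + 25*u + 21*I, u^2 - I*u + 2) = u + I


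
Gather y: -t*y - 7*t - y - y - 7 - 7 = -7*t + y*(-t - 2) - 14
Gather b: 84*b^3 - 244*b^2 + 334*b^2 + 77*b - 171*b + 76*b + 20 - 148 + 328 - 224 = 84*b^3 + 90*b^2 - 18*b - 24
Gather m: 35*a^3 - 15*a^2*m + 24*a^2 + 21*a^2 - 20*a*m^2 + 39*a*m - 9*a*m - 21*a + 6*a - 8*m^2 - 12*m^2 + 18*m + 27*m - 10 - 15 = 35*a^3 + 45*a^2 - 15*a + m^2*(-20*a - 20) + m*(-15*a^2 + 30*a + 45) - 25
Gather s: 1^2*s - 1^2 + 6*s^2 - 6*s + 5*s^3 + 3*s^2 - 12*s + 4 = 5*s^3 + 9*s^2 - 17*s + 3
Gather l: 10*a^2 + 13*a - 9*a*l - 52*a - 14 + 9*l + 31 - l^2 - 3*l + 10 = 10*a^2 - 39*a - l^2 + l*(6 - 9*a) + 27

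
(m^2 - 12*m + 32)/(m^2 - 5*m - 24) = (m - 4)/(m + 3)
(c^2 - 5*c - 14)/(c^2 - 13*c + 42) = (c + 2)/(c - 6)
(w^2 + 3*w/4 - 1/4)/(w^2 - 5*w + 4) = (4*w^2 + 3*w - 1)/(4*(w^2 - 5*w + 4))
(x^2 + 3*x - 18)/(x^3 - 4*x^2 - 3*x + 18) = (x + 6)/(x^2 - x - 6)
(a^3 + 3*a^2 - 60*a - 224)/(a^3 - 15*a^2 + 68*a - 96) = (a^2 + 11*a + 28)/(a^2 - 7*a + 12)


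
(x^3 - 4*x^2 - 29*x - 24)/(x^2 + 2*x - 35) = (x^3 - 4*x^2 - 29*x - 24)/(x^2 + 2*x - 35)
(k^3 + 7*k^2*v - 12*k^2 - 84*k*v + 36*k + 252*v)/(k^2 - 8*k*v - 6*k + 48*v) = (-k^2 - 7*k*v + 6*k + 42*v)/(-k + 8*v)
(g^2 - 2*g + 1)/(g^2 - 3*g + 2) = (g - 1)/(g - 2)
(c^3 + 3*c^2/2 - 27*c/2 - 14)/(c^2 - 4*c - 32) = (2*c^2 - 5*c - 7)/(2*(c - 8))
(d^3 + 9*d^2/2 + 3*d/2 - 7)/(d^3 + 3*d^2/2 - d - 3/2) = (2*d^2 + 11*d + 14)/(2*d^2 + 5*d + 3)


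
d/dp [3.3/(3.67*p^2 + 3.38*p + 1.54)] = (-24.222*p - 11.154)/(3.67*p^2 + 3.38*p + 1.54)^2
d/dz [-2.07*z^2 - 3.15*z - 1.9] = -4.14*z - 3.15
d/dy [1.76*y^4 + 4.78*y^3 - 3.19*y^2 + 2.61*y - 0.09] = 7.04*y^3 + 14.34*y^2 - 6.38*y + 2.61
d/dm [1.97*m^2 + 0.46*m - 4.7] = 3.94*m + 0.46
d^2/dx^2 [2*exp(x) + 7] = 2*exp(x)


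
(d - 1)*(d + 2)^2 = d^3 + 3*d^2 - 4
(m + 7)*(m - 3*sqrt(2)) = m^2 - 3*sqrt(2)*m + 7*m - 21*sqrt(2)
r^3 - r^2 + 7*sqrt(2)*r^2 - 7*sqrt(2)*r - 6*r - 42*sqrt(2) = (r - 3)*(r + 2)*(r + 7*sqrt(2))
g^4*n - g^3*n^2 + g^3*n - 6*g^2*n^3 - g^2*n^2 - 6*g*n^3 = g*(g - 3*n)*(g + 2*n)*(g*n + n)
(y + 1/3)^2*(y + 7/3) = y^3 + 3*y^2 + 5*y/3 + 7/27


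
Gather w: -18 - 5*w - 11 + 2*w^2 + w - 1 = 2*w^2 - 4*w - 30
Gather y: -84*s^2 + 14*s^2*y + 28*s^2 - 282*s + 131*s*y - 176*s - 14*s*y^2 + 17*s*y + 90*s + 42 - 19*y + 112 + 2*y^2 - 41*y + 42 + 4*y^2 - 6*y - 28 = -56*s^2 - 368*s + y^2*(6 - 14*s) + y*(14*s^2 + 148*s - 66) + 168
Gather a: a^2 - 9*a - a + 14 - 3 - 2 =a^2 - 10*a + 9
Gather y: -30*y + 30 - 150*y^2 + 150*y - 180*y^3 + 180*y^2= -180*y^3 + 30*y^2 + 120*y + 30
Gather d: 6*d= 6*d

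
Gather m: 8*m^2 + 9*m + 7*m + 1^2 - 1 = 8*m^2 + 16*m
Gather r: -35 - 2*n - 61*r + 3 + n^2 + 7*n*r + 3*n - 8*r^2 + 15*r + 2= n^2 + n - 8*r^2 + r*(7*n - 46) - 30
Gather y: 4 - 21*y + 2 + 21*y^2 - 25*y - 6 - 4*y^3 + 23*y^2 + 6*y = -4*y^3 + 44*y^2 - 40*y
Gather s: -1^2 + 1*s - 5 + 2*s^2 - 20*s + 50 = 2*s^2 - 19*s + 44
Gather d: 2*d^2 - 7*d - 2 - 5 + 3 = 2*d^2 - 7*d - 4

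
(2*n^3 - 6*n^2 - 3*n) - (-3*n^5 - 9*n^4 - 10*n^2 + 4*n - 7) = 3*n^5 + 9*n^4 + 2*n^3 + 4*n^2 - 7*n + 7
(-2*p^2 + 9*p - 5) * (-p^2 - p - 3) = 2*p^4 - 7*p^3 + 2*p^2 - 22*p + 15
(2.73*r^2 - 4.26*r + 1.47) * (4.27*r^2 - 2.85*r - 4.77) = 11.6571*r^4 - 25.9707*r^3 + 5.3958*r^2 + 16.1307*r - 7.0119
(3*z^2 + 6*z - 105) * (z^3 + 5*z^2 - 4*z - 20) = 3*z^5 + 21*z^4 - 87*z^3 - 609*z^2 + 300*z + 2100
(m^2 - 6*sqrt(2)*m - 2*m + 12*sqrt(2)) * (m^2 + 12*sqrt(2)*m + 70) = m^4 - 2*m^3 + 6*sqrt(2)*m^3 - 74*m^2 - 12*sqrt(2)*m^2 - 420*sqrt(2)*m + 148*m + 840*sqrt(2)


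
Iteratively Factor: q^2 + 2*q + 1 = (q + 1)*(q + 1)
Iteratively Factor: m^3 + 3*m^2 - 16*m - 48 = (m + 3)*(m^2 - 16) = (m + 3)*(m + 4)*(m - 4)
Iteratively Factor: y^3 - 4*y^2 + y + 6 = (y - 2)*(y^2 - 2*y - 3) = (y - 2)*(y + 1)*(y - 3)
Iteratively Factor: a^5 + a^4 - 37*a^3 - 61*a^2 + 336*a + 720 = (a + 4)*(a^4 - 3*a^3 - 25*a^2 + 39*a + 180) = (a + 3)*(a + 4)*(a^3 - 6*a^2 - 7*a + 60) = (a - 5)*(a + 3)*(a + 4)*(a^2 - a - 12) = (a - 5)*(a - 4)*(a + 3)*(a + 4)*(a + 3)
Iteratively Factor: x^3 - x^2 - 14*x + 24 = (x - 2)*(x^2 + x - 12) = (x - 3)*(x - 2)*(x + 4)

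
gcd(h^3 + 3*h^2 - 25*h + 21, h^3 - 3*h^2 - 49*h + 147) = h^2 + 4*h - 21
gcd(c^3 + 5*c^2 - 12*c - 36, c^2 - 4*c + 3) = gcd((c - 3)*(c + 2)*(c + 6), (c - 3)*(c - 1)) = c - 3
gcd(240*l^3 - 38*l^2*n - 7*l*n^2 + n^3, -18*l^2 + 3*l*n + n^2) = 6*l + n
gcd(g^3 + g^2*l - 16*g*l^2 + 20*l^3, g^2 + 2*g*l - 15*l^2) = g + 5*l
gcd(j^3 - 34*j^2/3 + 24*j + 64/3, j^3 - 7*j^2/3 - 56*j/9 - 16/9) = j - 4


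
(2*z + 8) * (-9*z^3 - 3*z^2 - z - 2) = -18*z^4 - 78*z^3 - 26*z^2 - 12*z - 16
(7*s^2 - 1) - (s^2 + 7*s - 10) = 6*s^2 - 7*s + 9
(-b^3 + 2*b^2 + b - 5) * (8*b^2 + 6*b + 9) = -8*b^5 + 10*b^4 + 11*b^3 - 16*b^2 - 21*b - 45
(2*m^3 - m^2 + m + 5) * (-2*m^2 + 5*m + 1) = -4*m^5 + 12*m^4 - 5*m^3 - 6*m^2 + 26*m + 5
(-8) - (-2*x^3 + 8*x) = 2*x^3 - 8*x - 8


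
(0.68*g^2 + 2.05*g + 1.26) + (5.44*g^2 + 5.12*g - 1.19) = 6.12*g^2 + 7.17*g + 0.0700000000000001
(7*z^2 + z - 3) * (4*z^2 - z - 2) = 28*z^4 - 3*z^3 - 27*z^2 + z + 6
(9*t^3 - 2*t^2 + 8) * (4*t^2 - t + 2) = 36*t^5 - 17*t^4 + 20*t^3 + 28*t^2 - 8*t + 16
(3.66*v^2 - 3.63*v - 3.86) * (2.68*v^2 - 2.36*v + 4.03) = 9.8088*v^4 - 18.366*v^3 + 12.9718*v^2 - 5.5193*v - 15.5558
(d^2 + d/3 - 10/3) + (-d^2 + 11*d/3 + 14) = 4*d + 32/3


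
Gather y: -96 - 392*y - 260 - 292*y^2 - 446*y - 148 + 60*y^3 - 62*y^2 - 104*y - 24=60*y^3 - 354*y^2 - 942*y - 528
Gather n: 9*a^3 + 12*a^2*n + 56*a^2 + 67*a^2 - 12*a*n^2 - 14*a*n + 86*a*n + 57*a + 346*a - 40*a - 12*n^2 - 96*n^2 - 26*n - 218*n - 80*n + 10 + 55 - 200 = 9*a^3 + 123*a^2 + 363*a + n^2*(-12*a - 108) + n*(12*a^2 + 72*a - 324) - 135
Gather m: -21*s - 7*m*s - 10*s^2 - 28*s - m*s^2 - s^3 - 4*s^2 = m*(-s^2 - 7*s) - s^3 - 14*s^2 - 49*s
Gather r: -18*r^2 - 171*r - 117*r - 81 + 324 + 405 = -18*r^2 - 288*r + 648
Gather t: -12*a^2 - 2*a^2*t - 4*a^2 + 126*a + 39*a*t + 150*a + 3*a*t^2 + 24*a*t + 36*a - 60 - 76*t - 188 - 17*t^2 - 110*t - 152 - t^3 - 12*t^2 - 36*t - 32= -16*a^2 + 312*a - t^3 + t^2*(3*a - 29) + t*(-2*a^2 + 63*a - 222) - 432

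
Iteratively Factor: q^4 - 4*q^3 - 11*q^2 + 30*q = (q - 2)*(q^3 - 2*q^2 - 15*q) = q*(q - 2)*(q^2 - 2*q - 15) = q*(q - 2)*(q + 3)*(q - 5)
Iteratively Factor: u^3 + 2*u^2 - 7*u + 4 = (u - 1)*(u^2 + 3*u - 4) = (u - 1)^2*(u + 4)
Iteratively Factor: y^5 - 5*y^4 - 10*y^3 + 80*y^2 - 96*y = (y - 4)*(y^4 - y^3 - 14*y^2 + 24*y) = y*(y - 4)*(y^3 - y^2 - 14*y + 24) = y*(y - 4)*(y + 4)*(y^2 - 5*y + 6) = y*(y - 4)*(y - 2)*(y + 4)*(y - 3)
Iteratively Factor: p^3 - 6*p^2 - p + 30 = (p + 2)*(p^2 - 8*p + 15) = (p - 3)*(p + 2)*(p - 5)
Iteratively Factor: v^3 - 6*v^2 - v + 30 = (v - 5)*(v^2 - v - 6) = (v - 5)*(v + 2)*(v - 3)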